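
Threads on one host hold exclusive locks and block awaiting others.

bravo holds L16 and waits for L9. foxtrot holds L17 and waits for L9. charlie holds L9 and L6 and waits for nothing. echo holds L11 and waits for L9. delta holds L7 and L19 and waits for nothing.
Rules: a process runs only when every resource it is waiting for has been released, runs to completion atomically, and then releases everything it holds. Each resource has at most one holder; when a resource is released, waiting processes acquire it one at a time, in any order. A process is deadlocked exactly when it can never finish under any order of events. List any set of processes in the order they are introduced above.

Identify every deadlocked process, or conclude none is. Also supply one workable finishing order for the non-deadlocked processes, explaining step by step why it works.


The deadlocked set is empty.
Key observation: although several processes wait, no cycle exists — each chain bottoms out at a free runner.
The rest can finish in the order charlie, foxtrot, delta, echo, bravo.
Walking it through:
  charlie waits on nothing -> runs at once and releases L9 and L6
  run foxtrot (all its waits — L9 — are resolved); releases L17
  delta waits on nothing -> runs at once and releases L7 and L19
  run echo (all its waits — L9 — are resolved); releases L11
  run bravo (all its waits — L9 — are resolved); releases L16


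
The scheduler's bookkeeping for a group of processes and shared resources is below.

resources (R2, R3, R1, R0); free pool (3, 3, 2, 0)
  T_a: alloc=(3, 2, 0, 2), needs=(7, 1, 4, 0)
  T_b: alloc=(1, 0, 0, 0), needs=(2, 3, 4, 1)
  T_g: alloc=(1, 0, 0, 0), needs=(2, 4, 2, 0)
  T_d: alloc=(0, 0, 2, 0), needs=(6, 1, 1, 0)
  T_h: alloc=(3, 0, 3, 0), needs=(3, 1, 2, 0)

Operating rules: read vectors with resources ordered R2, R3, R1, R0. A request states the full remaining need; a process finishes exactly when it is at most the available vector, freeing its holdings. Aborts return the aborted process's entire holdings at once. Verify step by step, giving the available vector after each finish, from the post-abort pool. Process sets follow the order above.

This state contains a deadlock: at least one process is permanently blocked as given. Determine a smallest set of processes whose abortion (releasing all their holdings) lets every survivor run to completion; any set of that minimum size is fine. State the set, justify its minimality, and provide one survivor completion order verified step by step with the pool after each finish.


The answer: abort T_g.
Key observation: the returned (1, 0, 0, 0) from T_g is what brings T_a — unrunnable before, under any order — into play at step 2.
Minimality: the empty abort set fails — the state is deadlocked as it stands.
One survivor order: T_h, T_a, T_d, T_b. Step-by-step check (post-abort pool first):
  pool = (4, 3, 2, 0)
  run T_h (needs (3, 1, 2, 0), free (4, 3, 2, 0)); after release of (3, 0, 3, 0) the pool is (7, 3, 5, 0)
  run T_a (needs (7, 1, 4, 0), free (7, 3, 5, 0)); after release of (3, 2, 0, 2) the pool is (10, 5, 5, 2)
  run T_d (needs (6, 1, 1, 0), free (10, 5, 5, 2)); after release of (0, 0, 2, 0) the pool is (10, 5, 7, 2)
  run T_b (needs (2, 3, 4, 1), free (10, 5, 7, 2)); after release of (1, 0, 0, 0) the pool is (11, 5, 7, 2)


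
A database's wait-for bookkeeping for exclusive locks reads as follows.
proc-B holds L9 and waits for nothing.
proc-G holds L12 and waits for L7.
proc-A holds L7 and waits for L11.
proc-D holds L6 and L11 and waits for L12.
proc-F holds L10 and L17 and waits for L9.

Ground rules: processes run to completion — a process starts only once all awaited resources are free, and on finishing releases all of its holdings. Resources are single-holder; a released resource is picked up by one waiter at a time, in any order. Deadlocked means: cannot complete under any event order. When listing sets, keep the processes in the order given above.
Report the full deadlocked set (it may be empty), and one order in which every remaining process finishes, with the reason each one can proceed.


Deadlocked set: proc-G, proc-A and proc-D.
Key observation: along proc-G -> proc-A -> proc-D -> proc-G, each member waits on what the next one holds — a deadlock; no other process is dragged down with it.
A valid finishing order for the others: proc-B, proc-F.
Walking it through:
  proc-B: no waits; runs immediately, freeing L9
  proc-F: everything it awaited (L9) is free; runs, freeing L10 and L17


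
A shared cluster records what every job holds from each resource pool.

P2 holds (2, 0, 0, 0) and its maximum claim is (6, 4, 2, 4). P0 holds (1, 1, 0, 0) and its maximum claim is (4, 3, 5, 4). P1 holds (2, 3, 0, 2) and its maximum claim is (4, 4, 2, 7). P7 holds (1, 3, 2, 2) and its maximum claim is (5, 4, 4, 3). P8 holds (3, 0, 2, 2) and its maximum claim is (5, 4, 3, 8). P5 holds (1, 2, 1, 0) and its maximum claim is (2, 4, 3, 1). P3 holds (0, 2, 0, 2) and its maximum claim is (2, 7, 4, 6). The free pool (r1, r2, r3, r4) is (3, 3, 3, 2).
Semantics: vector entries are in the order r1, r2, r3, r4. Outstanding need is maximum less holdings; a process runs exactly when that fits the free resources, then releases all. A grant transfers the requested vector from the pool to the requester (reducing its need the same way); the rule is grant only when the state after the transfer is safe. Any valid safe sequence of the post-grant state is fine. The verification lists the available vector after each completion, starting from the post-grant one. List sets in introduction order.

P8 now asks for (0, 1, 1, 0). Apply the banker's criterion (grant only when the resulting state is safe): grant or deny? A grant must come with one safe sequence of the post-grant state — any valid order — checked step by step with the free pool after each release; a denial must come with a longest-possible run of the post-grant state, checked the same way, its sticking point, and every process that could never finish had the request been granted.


GRANT — the state after the grant stays safe, e.g. via P5, P7, P3, P0, P8, P2, P1.
Key observation: even at the reduced pool (3, 2, 2, 2), P5 fits immediately, so safety survives the grant.
Verifying the post-grant state step by step:
  pool = (3, 2, 2, 2)
  run P5 (needs (1, 2, 2, 1), free (3, 2, 2, 2)); after release of (1, 2, 1, 0) the pool is (4, 4, 3, 2)
  run P7 (needs (4, 1, 2, 1), free (4, 4, 3, 2)); after release of (1, 3, 2, 2) the pool is (5, 7, 5, 4)
  run P3 (needs (2, 5, 4, 4), free (5, 7, 5, 4)); after release of (0, 2, 0, 2) the pool is (5, 9, 5, 6)
  run P0 (needs (3, 2, 5, 4), free (5, 9, 5, 6)); after release of (1, 1, 0, 0) the pool is (6, 10, 5, 6)
  run P8 (needs (2, 3, 0, 6), free (6, 10, 5, 6)); after release of (3, 1, 3, 2) the pool is (9, 11, 8, 8)
  run P2 (needs (4, 4, 2, 4), free (9, 11, 8, 8)); after release of (2, 0, 0, 0) the pool is (11, 11, 8, 8)
  run P1 (needs (2, 1, 2, 5), free (11, 11, 8, 8)); after release of (2, 3, 0, 2) the pool is (13, 14, 8, 10)


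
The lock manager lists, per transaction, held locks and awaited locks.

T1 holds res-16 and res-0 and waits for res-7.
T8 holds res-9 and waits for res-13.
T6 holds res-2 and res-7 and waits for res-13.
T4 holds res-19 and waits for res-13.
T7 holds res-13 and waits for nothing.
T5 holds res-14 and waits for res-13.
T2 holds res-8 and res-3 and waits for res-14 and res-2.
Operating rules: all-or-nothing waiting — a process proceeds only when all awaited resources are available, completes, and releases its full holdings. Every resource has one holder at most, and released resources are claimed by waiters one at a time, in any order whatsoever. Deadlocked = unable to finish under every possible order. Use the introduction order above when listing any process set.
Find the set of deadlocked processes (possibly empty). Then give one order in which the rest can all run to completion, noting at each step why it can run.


No process is deadlocked.
Key observation: all waits point, directly or indirectly, at processes that can finish, so nothing is permanently blocked.
A valid finishing order for the others: T7, T6, T5, T4, T1, T8, T2.
Check, step by step:
  run T7 (it waits on nothing); releases res-13
  T6 waits on res-13 — all released -> runs and releases res-2 and res-7
  T5 waits on res-13 — all released -> runs and releases res-14
  T4 waits on res-13 — all released -> runs and releases res-19
  T1 waits on res-7 — all released -> runs and releases res-16 and res-0
  T8 waits on res-13 — all released -> runs and releases res-9
  T2 waits on res-14 and res-2 — all released -> runs and releases res-8 and res-3


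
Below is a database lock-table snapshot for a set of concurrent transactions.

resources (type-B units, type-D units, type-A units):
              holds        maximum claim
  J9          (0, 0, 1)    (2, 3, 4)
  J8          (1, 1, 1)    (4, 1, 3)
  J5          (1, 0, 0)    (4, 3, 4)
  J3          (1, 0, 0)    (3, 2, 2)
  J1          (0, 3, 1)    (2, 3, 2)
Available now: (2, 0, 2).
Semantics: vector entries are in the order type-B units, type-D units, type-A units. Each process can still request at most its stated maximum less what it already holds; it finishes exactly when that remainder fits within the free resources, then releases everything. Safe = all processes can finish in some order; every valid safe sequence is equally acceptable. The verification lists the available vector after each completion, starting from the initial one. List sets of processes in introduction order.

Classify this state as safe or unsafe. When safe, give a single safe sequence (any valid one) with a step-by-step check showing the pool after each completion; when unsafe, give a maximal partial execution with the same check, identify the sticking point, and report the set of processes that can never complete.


The state is SAFE; one workable sequence: J1, J3, J8, J5, J9.
Key observation: the first exact fit in this order is J1 — it needs (2, 0, 1) with (2, 0, 2) free, meeting a requested resource to the last unit.
Step-by-step check:
  pool = (2, 0, 2)
  J1: need (2, 0, 1) fits (2, 0, 2); releases (0, 3, 1), pool now (2, 3, 3)
  J3: need (2, 2, 2) fits (2, 3, 3); releases (1, 0, 0), pool now (3, 3, 3)
  J8: need (3, 0, 2) fits (3, 3, 3); releases (1, 1, 1), pool now (4, 4, 4)
  J5: need (3, 3, 4) fits (4, 4, 4); releases (1, 0, 0), pool now (5, 4, 4)
  J9: need (2, 3, 3) fits (5, 4, 4); releases (0, 0, 1), pool now (5, 4, 5)


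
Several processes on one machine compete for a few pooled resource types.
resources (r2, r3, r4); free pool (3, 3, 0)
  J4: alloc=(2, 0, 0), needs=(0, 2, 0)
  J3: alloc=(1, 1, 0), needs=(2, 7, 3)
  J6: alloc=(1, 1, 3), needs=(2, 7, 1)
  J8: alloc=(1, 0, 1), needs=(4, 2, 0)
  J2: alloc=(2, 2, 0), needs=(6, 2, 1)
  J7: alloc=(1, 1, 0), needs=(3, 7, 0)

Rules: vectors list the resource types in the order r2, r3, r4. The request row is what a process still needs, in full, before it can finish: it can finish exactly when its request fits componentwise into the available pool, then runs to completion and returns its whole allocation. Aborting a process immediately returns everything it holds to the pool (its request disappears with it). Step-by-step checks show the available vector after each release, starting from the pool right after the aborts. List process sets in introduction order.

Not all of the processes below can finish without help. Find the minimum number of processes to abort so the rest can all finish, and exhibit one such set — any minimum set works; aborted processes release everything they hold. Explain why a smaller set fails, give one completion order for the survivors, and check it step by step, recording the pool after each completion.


Minimum abort set: J3 and J7.
Key observation: aborting J3 and J7 returns (2, 2, 0), and J6 — hopeless before — runs at step 4 with the returned capacity in the pool.
Minimality, checking each single-abort alternative: J4 alone leaves J3 blocked (short on r3 and r4); J3 alone leaves J6 blocked (short on r3); J6 alone leaves J3 blocked (short on r3); J8 alone leaves J3 blocked (short on r3 and r4); J2 alone leaves J3 blocked (short on r3 and r4); J7 alone leaves J3 blocked (short on r3 and r4).
Survivors finish in the order: J8, J4, J2, J6. Verifying each step (pool after the aborts first):
  pool = (5, 5, 0)
  run J8 (needs (4, 2, 0), free (5, 5, 0)); after release of (1, 0, 1) the pool is (6, 5, 1)
  run J4 (needs (0, 2, 0), free (6, 5, 1)); after release of (2, 0, 0) the pool is (8, 5, 1)
  run J2 (needs (6, 2, 1), free (8, 5, 1)); after release of (2, 2, 0) the pool is (10, 7, 1)
  run J6 (needs (2, 7, 1), free (10, 7, 1)); after release of (1, 1, 3) the pool is (11, 8, 4)


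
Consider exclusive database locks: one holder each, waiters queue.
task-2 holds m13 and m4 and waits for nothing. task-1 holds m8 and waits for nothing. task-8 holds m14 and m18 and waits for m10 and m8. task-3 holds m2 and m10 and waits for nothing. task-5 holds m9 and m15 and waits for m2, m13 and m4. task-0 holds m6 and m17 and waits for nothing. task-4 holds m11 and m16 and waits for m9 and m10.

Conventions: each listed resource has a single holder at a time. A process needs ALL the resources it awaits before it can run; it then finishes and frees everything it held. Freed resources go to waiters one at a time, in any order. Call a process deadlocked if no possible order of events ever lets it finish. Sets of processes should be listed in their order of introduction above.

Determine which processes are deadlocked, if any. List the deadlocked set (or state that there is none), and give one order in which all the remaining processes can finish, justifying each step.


Nothing here is deadlocked.
Key observation: there is no circular wait here — follow any chain and it reaches a process that is free to run now.
One completion order for the rest: task-2, task-3, task-5, task-0, task-1, task-8, task-4.
Step-by-step check:
  run task-2 (it waits on nothing); releases m13 and m4
  run task-3 (it waits on nothing); releases m2 and m10
  task-5 waits on m2, m13 and m4 — all released -> runs and releases m9 and m15
  run task-0 (it waits on nothing); releases m6 and m17
  run task-1 (it waits on nothing); releases m8
  task-8 waits on m10 and m8 — all released -> runs and releases m14 and m18
  task-4 waits on m9 and m10 — all released -> runs and releases m11 and m16


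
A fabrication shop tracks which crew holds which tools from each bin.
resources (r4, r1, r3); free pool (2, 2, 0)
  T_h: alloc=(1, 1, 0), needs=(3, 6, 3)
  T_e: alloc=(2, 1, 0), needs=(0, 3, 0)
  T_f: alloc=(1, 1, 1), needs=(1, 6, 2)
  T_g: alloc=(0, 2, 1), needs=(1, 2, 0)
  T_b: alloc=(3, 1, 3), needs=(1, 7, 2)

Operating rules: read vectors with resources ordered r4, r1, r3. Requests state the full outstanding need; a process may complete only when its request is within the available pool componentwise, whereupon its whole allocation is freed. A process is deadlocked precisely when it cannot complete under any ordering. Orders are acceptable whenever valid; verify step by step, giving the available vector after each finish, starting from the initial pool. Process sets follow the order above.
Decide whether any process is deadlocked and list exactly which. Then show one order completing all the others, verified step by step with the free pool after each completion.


Deadlocked: T_h, T_f and T_b.
Key observation: T_g, T_e can finish, but then (4, 5, 1) is all there is, and the blocked group's r1 demands exceed it.
The rest can finish in the order T_g, T_e. Check, step by step:
  pool = (2, 2, 0)
  run T_g (needs (1, 2, 0), free (2, 2, 0)); after release of (0, 2, 1) the pool is (2, 4, 1)
  run T_e (needs (0, 3, 0), free (2, 4, 1)); after release of (2, 1, 0) the pool is (4, 5, 1)
The stuck group stays short no matter what:
  blocked: T_h wants (3, 6, 3), pool (4, 5, 1) — not enough r1 and r3
  blocked: T_f wants (1, 6, 2), pool (4, 5, 1) — not enough r1 and r3
  blocked: T_b wants (1, 7, 2), pool (4, 5, 1) — not enough r1 and r3


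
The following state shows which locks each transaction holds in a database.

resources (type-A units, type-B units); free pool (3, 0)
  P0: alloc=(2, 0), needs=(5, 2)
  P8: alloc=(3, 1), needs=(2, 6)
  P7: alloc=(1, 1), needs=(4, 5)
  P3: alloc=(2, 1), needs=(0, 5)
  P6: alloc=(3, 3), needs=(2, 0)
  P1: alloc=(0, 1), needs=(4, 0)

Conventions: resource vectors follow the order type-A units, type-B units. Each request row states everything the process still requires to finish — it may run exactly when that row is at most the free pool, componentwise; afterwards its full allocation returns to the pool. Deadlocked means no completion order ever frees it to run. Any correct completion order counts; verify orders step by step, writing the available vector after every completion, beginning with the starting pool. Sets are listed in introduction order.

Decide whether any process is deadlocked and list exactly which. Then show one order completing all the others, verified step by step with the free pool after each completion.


Deadlocked set: P8, P7 and P3.
Key observation: the wall is type-B units: completing P6, P1, P0 brings the pool only to (8, 4), and all the rest need more.
One completion order for the rest: P6, P1, P0. Verifying each step:
  pool = (3, 0)
  P6: need (2, 0) fits (3, 0); releases (3, 3), pool now (6, 3)
  P1: need (4, 0) fits (6, 3); releases (0, 1), pool now (6, 4)
  P0: need (5, 2) fits (6, 4); releases (2, 0), pool now (8, 4)
The blocked processes can never fit:
  blocked: P8 wants (2, 6), pool (8, 4) — not enough type-B units
  blocked: P7 wants (4, 5), pool (8, 4) — not enough type-B units
  blocked: P3 wants (0, 5), pool (8, 4) — not enough type-B units


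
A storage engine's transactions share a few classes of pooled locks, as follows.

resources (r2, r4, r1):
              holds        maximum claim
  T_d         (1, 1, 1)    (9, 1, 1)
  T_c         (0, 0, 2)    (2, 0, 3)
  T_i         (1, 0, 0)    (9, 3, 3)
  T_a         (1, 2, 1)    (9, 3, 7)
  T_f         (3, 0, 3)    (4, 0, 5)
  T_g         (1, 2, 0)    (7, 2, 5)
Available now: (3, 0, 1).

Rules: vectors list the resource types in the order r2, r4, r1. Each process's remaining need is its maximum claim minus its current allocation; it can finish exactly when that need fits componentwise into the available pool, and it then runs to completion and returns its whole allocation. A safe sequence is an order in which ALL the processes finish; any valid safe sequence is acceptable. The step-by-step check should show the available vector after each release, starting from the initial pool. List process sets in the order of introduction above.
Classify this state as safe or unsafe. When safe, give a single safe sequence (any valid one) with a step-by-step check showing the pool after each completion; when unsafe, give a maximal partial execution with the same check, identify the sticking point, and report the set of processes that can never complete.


UNSAFE — no complete ordering exists.
Key observation: after T_c, T_f, T_g complete, (7, 2, 6) is the best the pool ever gets, yet each leftover process wants more r2.
Going as far as possible: T_c, T_f, T_g; after that, nothing fits. Step-by-step check:
  pool = (3, 0, 1)
  run T_c (needs (2, 0, 1), free (3, 0, 1)); after release of (0, 0, 2) the pool is (3, 0, 3)
  run T_f (needs (1, 0, 2), free (3, 0, 3)); after release of (3, 0, 3) the pool is (6, 0, 6)
  run T_g (needs (6, 0, 5), free (6, 0, 6)); after release of (1, 2, 0) the pool is (7, 2, 6)
  T_d still needs (8, 0, 0) but only (7, 2, 6) is free — short on r2
  T_i still needs (8, 3, 3) but only (7, 2, 6) is free — short on r2 and r4
  T_a still needs (8, 1, 6) but only (7, 2, 6) is free — short on r2
Processes that can never finish: T_d, T_i and T_a.


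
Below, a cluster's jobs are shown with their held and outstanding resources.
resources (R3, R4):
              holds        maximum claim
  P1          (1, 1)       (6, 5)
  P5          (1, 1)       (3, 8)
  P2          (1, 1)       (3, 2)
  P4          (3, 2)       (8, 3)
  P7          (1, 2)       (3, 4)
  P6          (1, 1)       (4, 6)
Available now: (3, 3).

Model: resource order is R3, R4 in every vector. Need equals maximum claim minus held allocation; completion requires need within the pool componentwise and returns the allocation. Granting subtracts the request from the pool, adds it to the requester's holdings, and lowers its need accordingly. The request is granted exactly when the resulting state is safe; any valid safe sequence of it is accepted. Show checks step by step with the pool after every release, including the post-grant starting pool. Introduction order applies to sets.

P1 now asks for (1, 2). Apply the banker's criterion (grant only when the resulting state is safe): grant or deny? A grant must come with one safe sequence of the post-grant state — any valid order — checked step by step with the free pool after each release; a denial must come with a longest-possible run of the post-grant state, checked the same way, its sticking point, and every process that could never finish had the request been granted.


GRANT: granting preserves safety; a valid post-grant sequence is P2, P7, P1, P4, P6, P5.
Key observation: with (2, 1) left after the transfer, P2 can run at once — the state stays safe.
Check on the post-grant state, step by step:
  pool = (2, 1)
  P2: need (2, 1) fits (2, 1); releases (1, 1), pool now (3, 2)
  P7: need (2, 2) fits (3, 2); releases (1, 2), pool now (4, 4)
  P1: need (4, 2) fits (4, 4); releases (2, 3), pool now (6, 7)
  P4: need (5, 1) fits (6, 7); releases (3, 2), pool now (9, 9)
  P6: need (3, 5) fits (9, 9); releases (1, 1), pool now (10, 10)
  P5: need (2, 7) fits (10, 10); releases (1, 1), pool now (11, 11)


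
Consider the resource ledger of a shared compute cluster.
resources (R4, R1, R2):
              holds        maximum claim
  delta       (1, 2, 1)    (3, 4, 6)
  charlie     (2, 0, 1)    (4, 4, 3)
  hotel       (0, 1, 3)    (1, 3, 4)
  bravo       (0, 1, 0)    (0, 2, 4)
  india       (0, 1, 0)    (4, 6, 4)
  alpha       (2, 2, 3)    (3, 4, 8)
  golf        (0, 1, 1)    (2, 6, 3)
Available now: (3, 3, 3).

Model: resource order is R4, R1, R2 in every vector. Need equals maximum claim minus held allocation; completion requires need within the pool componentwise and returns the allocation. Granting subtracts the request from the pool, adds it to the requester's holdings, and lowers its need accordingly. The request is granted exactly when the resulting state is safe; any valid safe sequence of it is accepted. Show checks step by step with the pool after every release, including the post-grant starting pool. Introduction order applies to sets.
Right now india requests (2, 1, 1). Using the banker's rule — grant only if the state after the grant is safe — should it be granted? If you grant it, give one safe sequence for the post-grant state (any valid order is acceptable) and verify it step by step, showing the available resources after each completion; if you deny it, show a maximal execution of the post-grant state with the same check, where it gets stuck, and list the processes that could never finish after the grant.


GRANT: granting preserves safety; a valid post-grant sequence is hotel, alpha, delta, charlie, india, bravo, golf.
Key observation: (1, 2, 2) free after granting still covers hotel first, and each release covers the next.
Step-by-step check of the post-grant state:
  pool = (1, 2, 2)
  hotel needs (1, 2, 1) <= (1, 2, 2) -> finishes; pool += (0, 1, 3) = (1, 3, 5)
  alpha needs (1, 2, 5) <= (1, 3, 5) -> finishes; pool += (2, 2, 3) = (3, 5, 8)
  delta needs (2, 2, 5) <= (3, 5, 8) -> finishes; pool += (1, 2, 1) = (4, 7, 9)
  charlie needs (2, 4, 2) <= (4, 7, 9) -> finishes; pool += (2, 0, 1) = (6, 7, 10)
  india needs (2, 4, 3) <= (6, 7, 10) -> finishes; pool += (2, 2, 1) = (8, 9, 11)
  bravo needs (0, 1, 4) <= (8, 9, 11) -> finishes; pool += (0, 1, 0) = (8, 10, 11)
  golf needs (2, 5, 2) <= (8, 10, 11) -> finishes; pool += (0, 1, 1) = (8, 11, 12)


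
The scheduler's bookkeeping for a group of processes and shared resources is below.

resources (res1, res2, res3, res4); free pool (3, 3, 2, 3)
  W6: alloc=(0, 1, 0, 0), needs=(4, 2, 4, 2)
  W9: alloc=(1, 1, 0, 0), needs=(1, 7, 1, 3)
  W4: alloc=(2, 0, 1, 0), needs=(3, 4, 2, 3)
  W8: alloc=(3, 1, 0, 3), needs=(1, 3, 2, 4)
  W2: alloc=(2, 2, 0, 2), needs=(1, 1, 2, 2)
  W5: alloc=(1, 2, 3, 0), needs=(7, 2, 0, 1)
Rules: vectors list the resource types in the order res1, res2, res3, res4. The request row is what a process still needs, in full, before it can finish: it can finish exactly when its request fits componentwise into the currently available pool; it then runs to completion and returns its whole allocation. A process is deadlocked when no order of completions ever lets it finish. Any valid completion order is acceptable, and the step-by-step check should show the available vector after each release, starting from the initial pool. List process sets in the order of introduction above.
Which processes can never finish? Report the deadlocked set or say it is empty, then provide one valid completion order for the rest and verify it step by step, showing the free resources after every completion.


The deadlocked set is empty.
Key observation: W2 leads a chain of completions in which each release enables another process.
A valid finishing order for the others: W2, W8, W4, W5, W6, W9. Check, step by step:
  pool = (3, 3, 2, 3)
  W2: need (1, 1, 2, 2) fits (3, 3, 2, 3); releases (2, 2, 0, 2), pool now (5, 5, 2, 5)
  W8: need (1, 3, 2, 4) fits (5, 5, 2, 5); releases (3, 1, 0, 3), pool now (8, 6, 2, 8)
  W4: need (3, 4, 2, 3) fits (8, 6, 2, 8); releases (2, 0, 1, 0), pool now (10, 6, 3, 8)
  W5: need (7, 2, 0, 1) fits (10, 6, 3, 8); releases (1, 2, 3, 0), pool now (11, 8, 6, 8)
  W6: need (4, 2, 4, 2) fits (11, 8, 6, 8); releases (0, 1, 0, 0), pool now (11, 9, 6, 8)
  W9: need (1, 7, 1, 3) fits (11, 9, 6, 8); releases (1, 1, 0, 0), pool now (12, 10, 6, 8)


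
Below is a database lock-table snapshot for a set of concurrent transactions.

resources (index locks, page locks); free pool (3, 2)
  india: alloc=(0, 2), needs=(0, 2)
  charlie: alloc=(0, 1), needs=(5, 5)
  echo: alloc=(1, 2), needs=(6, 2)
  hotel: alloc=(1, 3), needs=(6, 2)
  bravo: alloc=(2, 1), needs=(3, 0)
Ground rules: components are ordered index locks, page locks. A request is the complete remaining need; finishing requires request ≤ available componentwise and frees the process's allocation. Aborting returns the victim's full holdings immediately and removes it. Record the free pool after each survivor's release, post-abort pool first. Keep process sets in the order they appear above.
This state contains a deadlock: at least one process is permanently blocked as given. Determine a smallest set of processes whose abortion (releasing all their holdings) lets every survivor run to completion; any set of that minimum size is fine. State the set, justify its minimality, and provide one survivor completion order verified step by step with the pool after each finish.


Abort hotel.
Key observation: echo was stuck for good until hotel gave back (1, 3); in the order shown it finishes at step 2.
Why nothing smaller works: aborting no one leaves the state deadlocked as given.
The survivors complete as bravo, echo, charlie, india. Check, step by step (starting from the post-abort pool):
  pool = (4, 5)
  bravo needs (3, 0) <= (4, 5) -> finishes; pool += (2, 1) = (6, 6)
  echo needs (6, 2) <= (6, 6) -> finishes; pool += (1, 2) = (7, 8)
  charlie needs (5, 5) <= (7, 8) -> finishes; pool += (0, 1) = (7, 9)
  india needs (0, 2) <= (7, 9) -> finishes; pool += (0, 2) = (7, 11)


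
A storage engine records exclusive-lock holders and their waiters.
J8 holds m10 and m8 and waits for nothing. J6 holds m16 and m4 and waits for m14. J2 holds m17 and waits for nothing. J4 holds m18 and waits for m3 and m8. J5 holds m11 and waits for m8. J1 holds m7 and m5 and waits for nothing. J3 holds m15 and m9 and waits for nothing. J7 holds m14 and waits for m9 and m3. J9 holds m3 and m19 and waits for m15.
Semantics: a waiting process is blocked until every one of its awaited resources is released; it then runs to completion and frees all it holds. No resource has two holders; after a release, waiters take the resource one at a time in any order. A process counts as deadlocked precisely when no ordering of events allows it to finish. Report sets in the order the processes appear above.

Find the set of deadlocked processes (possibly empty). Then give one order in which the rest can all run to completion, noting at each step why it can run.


Nothing here is deadlocked.
Key observation: the waits form no ring: some process can always run, and its releases unblock the others one by one.
The rest can finish in the order J8, J5, J3, J9, J7, J2, J4, J1, J6.
Walking it through:
  J8 waits on nothing -> runs at once and releases m10 and m8
  J5 waits on m8 — all released -> runs and releases m11
  J3 waits on nothing -> runs at once and releases m15 and m9
  J9 waits on m15 — all released -> runs and releases m3 and m19
  J7 waits on m9 and m3 — all released -> runs and releases m14
  J2 waits on nothing -> runs at once and releases m17
  J4 waits on m3 and m8 — all released -> runs and releases m18
  J1 waits on nothing -> runs at once and releases m7 and m5
  J6 waits on m14 — all released -> runs and releases m16 and m4


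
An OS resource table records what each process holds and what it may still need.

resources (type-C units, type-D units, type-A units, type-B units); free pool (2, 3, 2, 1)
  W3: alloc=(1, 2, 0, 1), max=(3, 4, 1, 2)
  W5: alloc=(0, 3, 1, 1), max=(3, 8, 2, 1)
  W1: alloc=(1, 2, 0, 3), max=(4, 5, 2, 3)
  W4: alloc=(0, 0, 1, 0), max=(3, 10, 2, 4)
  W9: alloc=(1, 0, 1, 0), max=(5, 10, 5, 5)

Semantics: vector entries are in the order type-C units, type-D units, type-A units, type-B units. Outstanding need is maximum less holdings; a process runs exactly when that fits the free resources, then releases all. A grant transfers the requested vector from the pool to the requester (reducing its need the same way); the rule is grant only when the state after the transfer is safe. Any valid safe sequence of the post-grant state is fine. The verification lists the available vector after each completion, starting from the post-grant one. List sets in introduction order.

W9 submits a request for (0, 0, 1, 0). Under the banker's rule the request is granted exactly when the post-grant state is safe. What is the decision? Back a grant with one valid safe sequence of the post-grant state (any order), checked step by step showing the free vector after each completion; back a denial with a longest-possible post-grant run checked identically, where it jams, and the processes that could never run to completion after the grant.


GRANT: granting preserves safety; a valid post-grant sequence is W3, W5, W1, W4, W9.
Key observation: granting shrinks the pool to (2, 3, 1, 1), yet W3 still fits and the chain goes through.
Check on the post-grant state, step by step:
  pool = (2, 3, 1, 1)
  run W3 (needs (2, 2, 1, 1), free (2, 3, 1, 1)); after release of (1, 2, 0, 1) the pool is (3, 5, 1, 2)
  run W5 (needs (3, 5, 1, 0), free (3, 5, 1, 2)); after release of (0, 3, 1, 1) the pool is (3, 8, 2, 3)
  run W1 (needs (3, 3, 2, 0), free (3, 8, 2, 3)); after release of (1, 2, 0, 3) the pool is (4, 10, 2, 6)
  run W4 (needs (3, 10, 1, 4), free (4, 10, 2, 6)); after release of (0, 0, 1, 0) the pool is (4, 10, 3, 6)
  run W9 (needs (4, 10, 3, 5), free (4, 10, 3, 6)); after release of (1, 0, 2, 0) the pool is (5, 10, 5, 6)


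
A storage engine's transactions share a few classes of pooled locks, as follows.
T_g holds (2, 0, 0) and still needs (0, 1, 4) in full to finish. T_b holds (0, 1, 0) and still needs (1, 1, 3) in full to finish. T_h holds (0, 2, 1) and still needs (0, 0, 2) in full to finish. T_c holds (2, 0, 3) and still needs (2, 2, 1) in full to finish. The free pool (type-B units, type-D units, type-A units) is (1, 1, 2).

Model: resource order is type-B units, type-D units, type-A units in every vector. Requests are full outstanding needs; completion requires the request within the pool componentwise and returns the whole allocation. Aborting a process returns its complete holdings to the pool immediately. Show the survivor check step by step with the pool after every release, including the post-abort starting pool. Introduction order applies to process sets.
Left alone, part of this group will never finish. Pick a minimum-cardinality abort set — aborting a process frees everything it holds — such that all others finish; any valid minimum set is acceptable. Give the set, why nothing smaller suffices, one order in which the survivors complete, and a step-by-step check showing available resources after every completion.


The answer: abort T_c.
Key observation: the deadlocked T_g becomes finishable only because T_c released (2, 0, 3); it completes at step 3 below.
Minimality: the empty abort set fails — the state is deadlocked as it stands.
Survivors finish in the order: T_b, T_h, T_g. Verifying each step (pool after the aborts first):
  pool = (3, 1, 5)
  run T_b (needs (1, 1, 3), free (3, 1, 5)); after release of (0, 1, 0) the pool is (3, 2, 5)
  run T_h (needs (0, 0, 2), free (3, 2, 5)); after release of (0, 2, 1) the pool is (3, 4, 6)
  run T_g (needs (0, 1, 4), free (3, 4, 6)); after release of (2, 0, 0) the pool is (5, 4, 6)


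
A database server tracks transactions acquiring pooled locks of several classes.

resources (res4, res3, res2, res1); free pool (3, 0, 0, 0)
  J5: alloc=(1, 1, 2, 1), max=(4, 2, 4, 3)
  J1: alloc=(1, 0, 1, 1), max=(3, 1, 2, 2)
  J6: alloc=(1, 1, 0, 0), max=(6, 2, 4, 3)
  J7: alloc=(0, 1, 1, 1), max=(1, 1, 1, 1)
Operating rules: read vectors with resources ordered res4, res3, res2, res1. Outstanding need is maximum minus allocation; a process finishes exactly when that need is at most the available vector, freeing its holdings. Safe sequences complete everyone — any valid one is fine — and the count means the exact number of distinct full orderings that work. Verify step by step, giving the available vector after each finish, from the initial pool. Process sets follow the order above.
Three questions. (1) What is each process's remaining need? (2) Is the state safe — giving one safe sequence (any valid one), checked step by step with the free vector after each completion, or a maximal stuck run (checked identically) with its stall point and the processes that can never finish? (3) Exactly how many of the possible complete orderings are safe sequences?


(1) Outstanding need per process (order res4, res3, res2, res1):
  J5: (3, 1, 2, 2)
  J1: (2, 1, 1, 1)
  J6: (5, 1, 4, 3)
  J7: (1, 0, 0, 0)
(2) SAFE, for example via the order J7, J1, J5, J6.
Key observation: at J1 the run first touches a limit — (2, 1, 1, 1) against (3, 1, 1, 1), exact on a resource it actually requests.
Walking it through:
  pool = (3, 0, 0, 0)
  J7: need (1, 0, 0, 0) fits (3, 0, 0, 0); releases (0, 1, 1, 1), pool now (3, 1, 1, 1)
  J1: need (2, 1, 1, 1) fits (3, 1, 1, 1); releases (1, 0, 1, 1), pool now (4, 1, 2, 2)
  J5: need (3, 1, 2, 2) fits (4, 1, 2, 2); releases (1, 1, 2, 1), pool now (5, 2, 4, 3)
  J6: need (5, 1, 4, 3) fits (5, 2, 4, 3); releases (1, 1, 0, 0), pool now (6, 3, 4, 3)
(3) Precisely 1 of the possible complete orderings is a safe sequence.


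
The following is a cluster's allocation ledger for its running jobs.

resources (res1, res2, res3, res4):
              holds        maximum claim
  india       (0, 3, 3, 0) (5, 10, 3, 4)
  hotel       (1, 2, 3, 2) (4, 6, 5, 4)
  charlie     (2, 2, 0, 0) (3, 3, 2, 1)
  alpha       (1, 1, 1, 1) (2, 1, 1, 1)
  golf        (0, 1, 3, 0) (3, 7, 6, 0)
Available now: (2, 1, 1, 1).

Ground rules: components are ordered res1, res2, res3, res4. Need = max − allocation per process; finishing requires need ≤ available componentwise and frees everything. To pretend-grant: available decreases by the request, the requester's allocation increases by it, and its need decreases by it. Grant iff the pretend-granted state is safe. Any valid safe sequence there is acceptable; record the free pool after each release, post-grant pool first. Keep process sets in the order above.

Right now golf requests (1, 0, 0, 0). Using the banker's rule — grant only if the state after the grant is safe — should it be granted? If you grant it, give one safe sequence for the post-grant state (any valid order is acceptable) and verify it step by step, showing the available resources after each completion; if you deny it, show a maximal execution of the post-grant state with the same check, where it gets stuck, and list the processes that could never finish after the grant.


GRANT — the state after the grant stays safe, e.g. via alpha, charlie, hotel, golf, india.
Key observation: with (1, 1, 1, 1) left after the transfer, alpha can run at once — the state stays safe.
Verifying the post-grant state step by step:
  pool = (1, 1, 1, 1)
  alpha needs (1, 0, 0, 0) <= (1, 1, 1, 1) -> finishes; pool += (1, 1, 1, 1) = (2, 2, 2, 2)
  charlie needs (1, 1, 2, 1) <= (2, 2, 2, 2) -> finishes; pool += (2, 2, 0, 0) = (4, 4, 2, 2)
  hotel needs (3, 4, 2, 2) <= (4, 4, 2, 2) -> finishes; pool += (1, 2, 3, 2) = (5, 6, 5, 4)
  golf needs (2, 6, 3, 0) <= (5, 6, 5, 4) -> finishes; pool += (1, 1, 3, 0) = (6, 7, 8, 4)
  india needs (5, 7, 0, 4) <= (6, 7, 8, 4) -> finishes; pool += (0, 3, 3, 0) = (6, 10, 11, 4)


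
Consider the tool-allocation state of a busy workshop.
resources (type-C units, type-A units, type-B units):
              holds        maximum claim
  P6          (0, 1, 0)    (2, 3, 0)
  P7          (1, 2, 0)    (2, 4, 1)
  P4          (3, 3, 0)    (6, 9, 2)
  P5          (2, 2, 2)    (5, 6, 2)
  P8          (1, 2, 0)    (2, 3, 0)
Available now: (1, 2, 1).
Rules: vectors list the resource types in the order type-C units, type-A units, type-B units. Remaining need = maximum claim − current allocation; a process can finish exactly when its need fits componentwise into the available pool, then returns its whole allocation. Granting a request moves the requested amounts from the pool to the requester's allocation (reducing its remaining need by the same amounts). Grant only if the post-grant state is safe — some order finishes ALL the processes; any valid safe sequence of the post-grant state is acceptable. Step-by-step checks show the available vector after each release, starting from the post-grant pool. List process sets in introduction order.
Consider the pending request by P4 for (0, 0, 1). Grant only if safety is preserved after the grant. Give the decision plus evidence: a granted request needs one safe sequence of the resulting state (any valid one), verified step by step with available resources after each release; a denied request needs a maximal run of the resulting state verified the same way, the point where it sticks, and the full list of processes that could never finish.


DENY: after the grant no complete ordering would exist.
Key observation: after P8, P6 the pool peaks at (2, 5, 0), and each blocked process is short somewhere: P7 on type-B units; P4 on type-C units, type-A units, type-B units; P5 on type-C units.
Pretend the grant happened; the run P8, P6 goes as far as possible. Check, step by step:
  pool = (1, 2, 0)
  run P8 (needs (1, 1, 0), free (1, 2, 0)); after release of (1, 2, 0) the pool is (2, 4, 0)
  run P6 (needs (2, 2, 0), free (2, 4, 0)); after release of (0, 1, 0) the pool is (2, 5, 0)
  P7 cannot run: need (1, 2, 1) vs free (2, 5, 0) (insufficient type-B units)
  P4 cannot run: need (3, 6, 1) vs free (2, 5, 0) (insufficient type-C units, type-A units and type-B units)
  P5 cannot run: need (3, 4, 0) vs free (2, 5, 0) (insufficient type-C units)
Processes that could never finish after the grant: P7, P4 and P5.


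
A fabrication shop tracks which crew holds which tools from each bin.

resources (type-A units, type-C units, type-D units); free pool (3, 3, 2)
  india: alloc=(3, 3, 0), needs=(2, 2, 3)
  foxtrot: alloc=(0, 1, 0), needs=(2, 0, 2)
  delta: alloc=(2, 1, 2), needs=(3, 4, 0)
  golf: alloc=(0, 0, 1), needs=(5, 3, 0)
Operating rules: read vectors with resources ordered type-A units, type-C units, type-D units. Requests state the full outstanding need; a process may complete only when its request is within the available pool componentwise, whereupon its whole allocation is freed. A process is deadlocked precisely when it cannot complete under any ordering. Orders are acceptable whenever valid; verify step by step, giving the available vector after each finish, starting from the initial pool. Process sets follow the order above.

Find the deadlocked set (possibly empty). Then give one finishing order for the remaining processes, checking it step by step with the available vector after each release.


No process is deadlocked.
Key observation: no deadlock: foxtrot fits now, and the freed resources carry the rest through.
The rest can finish in the order foxtrot, delta, india, golf. Verifying each step:
  pool = (3, 3, 2)
  run foxtrot (needs (2, 0, 2), free (3, 3, 2)); after release of (0, 1, 0) the pool is (3, 4, 2)
  run delta (needs (3, 4, 0), free (3, 4, 2)); after release of (2, 1, 2) the pool is (5, 5, 4)
  run india (needs (2, 2, 3), free (5, 5, 4)); after release of (3, 3, 0) the pool is (8, 8, 4)
  run golf (needs (5, 3, 0), free (8, 8, 4)); after release of (0, 0, 1) the pool is (8, 8, 5)
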